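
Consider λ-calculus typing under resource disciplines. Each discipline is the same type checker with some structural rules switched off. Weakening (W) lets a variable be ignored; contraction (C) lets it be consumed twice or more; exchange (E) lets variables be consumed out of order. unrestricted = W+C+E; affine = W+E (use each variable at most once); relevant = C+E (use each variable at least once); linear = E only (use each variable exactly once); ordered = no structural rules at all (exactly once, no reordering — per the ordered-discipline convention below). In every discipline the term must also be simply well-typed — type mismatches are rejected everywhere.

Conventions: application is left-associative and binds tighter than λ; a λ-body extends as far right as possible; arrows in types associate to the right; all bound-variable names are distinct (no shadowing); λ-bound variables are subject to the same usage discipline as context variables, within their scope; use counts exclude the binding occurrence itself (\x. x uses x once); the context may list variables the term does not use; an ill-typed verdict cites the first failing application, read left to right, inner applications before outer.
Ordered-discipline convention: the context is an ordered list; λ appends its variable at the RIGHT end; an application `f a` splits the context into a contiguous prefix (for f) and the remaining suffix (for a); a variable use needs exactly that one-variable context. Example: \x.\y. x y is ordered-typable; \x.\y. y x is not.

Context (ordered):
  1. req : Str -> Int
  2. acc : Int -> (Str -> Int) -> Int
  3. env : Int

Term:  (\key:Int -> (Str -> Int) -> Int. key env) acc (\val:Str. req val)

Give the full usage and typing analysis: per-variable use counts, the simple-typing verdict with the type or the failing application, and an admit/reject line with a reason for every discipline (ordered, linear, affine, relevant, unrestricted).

variable uses: req=1, acc=1, env=1, key (bound)=1, val (bound)=1
order of uses: key, env, acc, req, val
typing: ✓ — Int
ordered ✗ (no contiguous prefix/suffix split fits key, env, acc, req, val)
linear ✓ (single use per variable (req, acc, env, key, val))
affine ✓ (req, acc, env, key, val: no repeats, contraction unneeded)
relevant ✓ (req, acc, env, key, val: all used, weakening unneeded)
unrestricted ✓ (typability at Int is all that's needed)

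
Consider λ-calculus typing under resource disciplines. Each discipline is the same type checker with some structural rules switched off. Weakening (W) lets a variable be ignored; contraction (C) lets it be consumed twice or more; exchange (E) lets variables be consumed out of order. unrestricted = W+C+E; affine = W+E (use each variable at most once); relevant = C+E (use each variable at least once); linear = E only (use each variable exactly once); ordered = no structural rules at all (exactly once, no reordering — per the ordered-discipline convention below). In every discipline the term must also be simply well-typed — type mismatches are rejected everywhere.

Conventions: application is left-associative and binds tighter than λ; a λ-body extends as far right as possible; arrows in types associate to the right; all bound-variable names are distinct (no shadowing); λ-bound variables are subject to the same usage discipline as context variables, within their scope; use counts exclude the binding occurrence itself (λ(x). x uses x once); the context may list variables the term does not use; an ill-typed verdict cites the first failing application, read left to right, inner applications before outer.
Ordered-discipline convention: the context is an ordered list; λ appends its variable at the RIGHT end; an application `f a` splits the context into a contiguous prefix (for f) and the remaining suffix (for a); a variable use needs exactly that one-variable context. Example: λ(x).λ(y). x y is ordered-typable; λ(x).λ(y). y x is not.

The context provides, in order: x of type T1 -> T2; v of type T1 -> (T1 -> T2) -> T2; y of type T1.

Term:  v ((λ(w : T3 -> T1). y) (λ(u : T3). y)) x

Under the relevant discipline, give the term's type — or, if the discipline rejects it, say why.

not well-typed under relevant — needs weakening: w, u unused
counts: x: 1, v: 1, y: 2, w (bound): 0, u (bound): 0
left-to-right use order: v, y, y, x
typing: well-typed — term : T2
across the five disciplines: ordered ✗; linear ✗; affine ✗; relevant ✗; unrestricted ✓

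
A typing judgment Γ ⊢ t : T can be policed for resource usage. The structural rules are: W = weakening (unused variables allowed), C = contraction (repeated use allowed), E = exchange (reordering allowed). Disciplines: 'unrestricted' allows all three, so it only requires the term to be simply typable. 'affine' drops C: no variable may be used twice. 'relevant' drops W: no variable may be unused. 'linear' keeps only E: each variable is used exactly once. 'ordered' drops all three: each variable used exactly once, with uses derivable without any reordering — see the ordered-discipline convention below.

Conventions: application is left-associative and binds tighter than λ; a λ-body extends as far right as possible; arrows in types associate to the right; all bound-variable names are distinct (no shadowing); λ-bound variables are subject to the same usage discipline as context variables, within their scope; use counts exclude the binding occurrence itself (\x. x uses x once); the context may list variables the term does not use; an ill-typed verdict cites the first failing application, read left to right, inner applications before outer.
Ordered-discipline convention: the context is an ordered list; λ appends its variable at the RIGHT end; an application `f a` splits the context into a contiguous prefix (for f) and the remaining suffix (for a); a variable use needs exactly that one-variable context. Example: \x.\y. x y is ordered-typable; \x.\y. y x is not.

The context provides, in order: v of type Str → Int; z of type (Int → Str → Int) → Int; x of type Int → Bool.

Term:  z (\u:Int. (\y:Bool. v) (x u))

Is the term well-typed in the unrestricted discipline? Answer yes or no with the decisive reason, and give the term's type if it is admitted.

yes — typability at Int is all that's needed; term : Int
counts: v ×1; z ×1; x ×1; u (bound) ×1; y (bound) ×0
use order (left to right): z, v, x, u
typing: well-typed — term : Int
summary: ordered ✗; linear ✗; affine ✓; relevant ✗; unrestricted ✓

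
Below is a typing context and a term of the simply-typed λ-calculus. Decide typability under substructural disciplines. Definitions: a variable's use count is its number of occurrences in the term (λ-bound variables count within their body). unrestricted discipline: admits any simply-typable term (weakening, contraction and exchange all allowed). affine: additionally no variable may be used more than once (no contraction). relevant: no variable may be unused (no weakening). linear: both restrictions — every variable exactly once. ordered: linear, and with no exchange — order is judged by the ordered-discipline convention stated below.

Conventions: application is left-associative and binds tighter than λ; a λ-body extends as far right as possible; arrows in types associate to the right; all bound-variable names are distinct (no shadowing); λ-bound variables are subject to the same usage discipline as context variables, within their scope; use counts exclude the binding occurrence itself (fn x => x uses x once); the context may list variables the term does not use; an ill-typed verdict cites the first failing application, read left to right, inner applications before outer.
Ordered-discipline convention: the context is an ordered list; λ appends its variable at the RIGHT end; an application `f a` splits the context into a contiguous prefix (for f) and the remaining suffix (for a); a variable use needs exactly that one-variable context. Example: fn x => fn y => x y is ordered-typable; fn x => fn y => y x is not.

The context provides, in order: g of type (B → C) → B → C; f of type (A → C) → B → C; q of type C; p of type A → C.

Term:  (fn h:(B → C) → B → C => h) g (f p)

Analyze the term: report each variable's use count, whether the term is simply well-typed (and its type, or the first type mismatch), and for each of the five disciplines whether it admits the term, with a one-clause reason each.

usage: g: 1×, f: 1×, q: 0×, p: 1×, h [bound]: 1×
left-to-right use order: h, g, f, p
typing: the term checks, with type B → C
ordered: ✗ — unused: q — weakening required
linear: ✗ — unused: q — weakening required
affine: ✓ — no duplicate uses among g, f, q, p, h
relevant: ✗ — unused: q — weakening required
unrestricted: ✓ — simply typable at B → C; W, C, E all held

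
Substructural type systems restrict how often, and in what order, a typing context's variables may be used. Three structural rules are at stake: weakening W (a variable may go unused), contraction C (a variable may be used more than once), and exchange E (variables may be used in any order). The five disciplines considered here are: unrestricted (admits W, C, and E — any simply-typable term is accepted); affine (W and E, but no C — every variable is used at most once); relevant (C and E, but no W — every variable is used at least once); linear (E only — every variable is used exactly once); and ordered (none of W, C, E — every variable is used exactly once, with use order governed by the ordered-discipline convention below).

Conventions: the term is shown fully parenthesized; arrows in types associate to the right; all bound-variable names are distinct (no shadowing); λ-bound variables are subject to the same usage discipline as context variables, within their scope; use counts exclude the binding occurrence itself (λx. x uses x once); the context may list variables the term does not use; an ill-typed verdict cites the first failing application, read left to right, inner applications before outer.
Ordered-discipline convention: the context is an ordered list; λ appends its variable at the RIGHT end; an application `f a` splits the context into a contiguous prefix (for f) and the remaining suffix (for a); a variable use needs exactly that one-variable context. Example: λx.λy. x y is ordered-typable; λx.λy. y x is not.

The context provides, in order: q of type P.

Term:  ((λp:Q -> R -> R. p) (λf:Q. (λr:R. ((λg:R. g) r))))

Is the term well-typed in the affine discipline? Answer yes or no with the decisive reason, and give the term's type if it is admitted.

yes — q, p, f, r, g: no repeats, contraction unneeded; term : Q -> R -> R
counts: q: 0; p [bound]: 1; f [bound]: 0; r [bound]: 1; g [bound]: 1
use order (left to right): p, g, r
typing: well-typed — term : Q -> R -> R
per-discipline verdicts: ordered ✗, linear ✗, affine ✓, relevant ✗, unrestricted ✓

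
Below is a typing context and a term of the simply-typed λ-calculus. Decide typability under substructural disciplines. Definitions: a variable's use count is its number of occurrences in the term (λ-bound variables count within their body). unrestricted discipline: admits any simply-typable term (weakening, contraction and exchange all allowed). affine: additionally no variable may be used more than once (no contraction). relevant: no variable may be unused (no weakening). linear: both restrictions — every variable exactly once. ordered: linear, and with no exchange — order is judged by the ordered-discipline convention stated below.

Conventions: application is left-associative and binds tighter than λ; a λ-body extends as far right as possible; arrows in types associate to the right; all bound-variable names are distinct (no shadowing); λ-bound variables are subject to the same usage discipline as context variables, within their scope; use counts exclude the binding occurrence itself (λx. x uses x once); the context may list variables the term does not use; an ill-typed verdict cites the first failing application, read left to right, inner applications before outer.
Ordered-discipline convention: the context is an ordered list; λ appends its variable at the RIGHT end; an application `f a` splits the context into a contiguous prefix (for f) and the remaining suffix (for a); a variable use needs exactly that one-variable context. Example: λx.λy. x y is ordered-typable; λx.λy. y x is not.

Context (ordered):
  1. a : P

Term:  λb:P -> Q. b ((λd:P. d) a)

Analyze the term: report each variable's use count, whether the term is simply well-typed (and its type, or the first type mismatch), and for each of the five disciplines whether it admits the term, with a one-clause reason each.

variable uses: a: 1, b (bound): 1, d (bound): 1
left-to-right use order: b, d, a
typing: ✓ — (P -> Q) -> Q
ordered: ✗ — use order b, d, a needs exchange
linear: ✓ — exactly-once usage across a, b, d
affine: ✓ — a, b, d: no repeats, contraction unneeded
relevant: ✓ — at least one use each (a, b, d)
unrestricted: ✓ — type-checks ((P -> Q) -> Q) and nothing is barred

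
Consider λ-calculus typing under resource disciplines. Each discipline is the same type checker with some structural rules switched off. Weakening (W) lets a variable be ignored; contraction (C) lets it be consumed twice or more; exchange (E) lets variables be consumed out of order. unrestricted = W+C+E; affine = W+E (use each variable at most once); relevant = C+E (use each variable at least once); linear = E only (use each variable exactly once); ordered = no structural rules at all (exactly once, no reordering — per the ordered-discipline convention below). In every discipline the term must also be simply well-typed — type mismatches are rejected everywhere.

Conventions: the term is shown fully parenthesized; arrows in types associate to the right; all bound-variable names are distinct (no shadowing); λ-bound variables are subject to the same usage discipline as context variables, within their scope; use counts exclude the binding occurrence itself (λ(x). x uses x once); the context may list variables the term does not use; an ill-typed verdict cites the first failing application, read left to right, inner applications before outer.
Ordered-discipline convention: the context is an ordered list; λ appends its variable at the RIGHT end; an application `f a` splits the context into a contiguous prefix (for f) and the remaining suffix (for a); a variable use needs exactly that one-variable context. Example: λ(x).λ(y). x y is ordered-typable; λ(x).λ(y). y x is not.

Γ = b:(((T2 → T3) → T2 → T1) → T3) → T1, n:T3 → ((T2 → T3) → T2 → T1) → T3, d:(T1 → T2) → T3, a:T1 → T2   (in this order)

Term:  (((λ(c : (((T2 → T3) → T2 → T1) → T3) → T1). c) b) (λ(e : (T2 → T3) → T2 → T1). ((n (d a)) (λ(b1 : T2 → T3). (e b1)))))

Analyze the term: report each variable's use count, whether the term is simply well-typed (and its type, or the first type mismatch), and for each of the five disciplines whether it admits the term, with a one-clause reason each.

counts: b ×1; n ×1; d ×1; a ×1; c [bound] ×1; e [bound] ×1; b1 [bound] ×1
order of uses: c, b, n, d, a, e, b1
typing: ✓ — T1
ordered ✓ (single-use (b, n, d, a, c, e, b1), ordered derivation ok)
linear ✓ (exactly-once usage across b, n, d, a, c, e, b1)
affine ✓ (b, n, d, a, c, e, b1: no repeats, contraction unneeded)
relevant ✓ (none of b, n, d, a, c, e, b1 goes unused)
unrestricted ✓ (type-checks (T1) and nothing is barred)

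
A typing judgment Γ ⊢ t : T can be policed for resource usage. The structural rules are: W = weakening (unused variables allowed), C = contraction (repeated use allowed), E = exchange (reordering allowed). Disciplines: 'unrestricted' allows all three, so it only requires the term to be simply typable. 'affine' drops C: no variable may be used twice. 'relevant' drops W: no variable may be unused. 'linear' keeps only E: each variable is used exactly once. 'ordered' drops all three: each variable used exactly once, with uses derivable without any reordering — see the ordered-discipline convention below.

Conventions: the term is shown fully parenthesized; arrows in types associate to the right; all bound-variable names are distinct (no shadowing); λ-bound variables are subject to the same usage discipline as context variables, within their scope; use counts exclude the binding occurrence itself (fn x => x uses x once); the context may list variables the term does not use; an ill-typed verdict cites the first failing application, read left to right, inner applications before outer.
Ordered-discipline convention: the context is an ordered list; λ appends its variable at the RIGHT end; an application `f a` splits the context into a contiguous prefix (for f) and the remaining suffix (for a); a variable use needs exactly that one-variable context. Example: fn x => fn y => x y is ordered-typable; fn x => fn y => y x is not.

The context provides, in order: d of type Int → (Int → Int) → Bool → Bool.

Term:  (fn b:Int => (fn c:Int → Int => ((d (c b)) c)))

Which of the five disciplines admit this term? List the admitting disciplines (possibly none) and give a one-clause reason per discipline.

admitted in: relevant, unrestricted
use counts: d: 1×; b (bound): 1×; c (bound): 2×
left-to-right use order: d, c, b, c
typing: the term checks, with type Int → (Int → Int) → Bool → Bool
ordered ✗ (repeated use of c ×2)
linear ✗ (repeated use of c ×2)
affine ✗ (repeated use of c ×2)
relevant ✓ (none of d, b, c goes unused)
unrestricted ✓ (typability at Int → (Int → Int) → Bool → Bool is all that's needed)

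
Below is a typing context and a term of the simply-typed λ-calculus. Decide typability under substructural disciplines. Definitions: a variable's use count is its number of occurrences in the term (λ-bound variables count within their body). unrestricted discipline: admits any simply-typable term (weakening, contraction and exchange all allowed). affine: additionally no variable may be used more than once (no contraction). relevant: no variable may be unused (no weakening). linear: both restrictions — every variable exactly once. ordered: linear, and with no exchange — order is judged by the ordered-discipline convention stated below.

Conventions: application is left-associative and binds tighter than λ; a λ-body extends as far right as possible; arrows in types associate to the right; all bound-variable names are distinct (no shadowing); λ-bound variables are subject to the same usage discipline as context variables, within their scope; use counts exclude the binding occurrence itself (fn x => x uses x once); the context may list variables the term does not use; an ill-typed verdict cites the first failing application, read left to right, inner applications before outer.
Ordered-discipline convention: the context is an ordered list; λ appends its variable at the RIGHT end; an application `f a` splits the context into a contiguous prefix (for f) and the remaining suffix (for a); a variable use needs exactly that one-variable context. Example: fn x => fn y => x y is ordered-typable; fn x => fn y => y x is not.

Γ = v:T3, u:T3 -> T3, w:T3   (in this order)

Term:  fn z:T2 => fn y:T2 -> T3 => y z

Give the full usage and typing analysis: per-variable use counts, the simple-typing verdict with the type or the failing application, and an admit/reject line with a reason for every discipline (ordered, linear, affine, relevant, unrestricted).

counts: v: 0×; u: 0×; w: 0×; z (bound): 1×; y (bound): 1×
use order (left to right): y, z
typing: ✓ — T2 -> (T2 -> T3) -> T3
ordered: ✗, v, u, w never used (weakening)
linear: ✗, v, u, w never used (weakening)
affine: ✓, v, u, w, z, y: no repeats, contraction unneeded
relevant: ✗, v, u, w never used (weakening)
unrestricted: ✓, typability at T2 -> (T2 -> T3) -> T3 is all that's needed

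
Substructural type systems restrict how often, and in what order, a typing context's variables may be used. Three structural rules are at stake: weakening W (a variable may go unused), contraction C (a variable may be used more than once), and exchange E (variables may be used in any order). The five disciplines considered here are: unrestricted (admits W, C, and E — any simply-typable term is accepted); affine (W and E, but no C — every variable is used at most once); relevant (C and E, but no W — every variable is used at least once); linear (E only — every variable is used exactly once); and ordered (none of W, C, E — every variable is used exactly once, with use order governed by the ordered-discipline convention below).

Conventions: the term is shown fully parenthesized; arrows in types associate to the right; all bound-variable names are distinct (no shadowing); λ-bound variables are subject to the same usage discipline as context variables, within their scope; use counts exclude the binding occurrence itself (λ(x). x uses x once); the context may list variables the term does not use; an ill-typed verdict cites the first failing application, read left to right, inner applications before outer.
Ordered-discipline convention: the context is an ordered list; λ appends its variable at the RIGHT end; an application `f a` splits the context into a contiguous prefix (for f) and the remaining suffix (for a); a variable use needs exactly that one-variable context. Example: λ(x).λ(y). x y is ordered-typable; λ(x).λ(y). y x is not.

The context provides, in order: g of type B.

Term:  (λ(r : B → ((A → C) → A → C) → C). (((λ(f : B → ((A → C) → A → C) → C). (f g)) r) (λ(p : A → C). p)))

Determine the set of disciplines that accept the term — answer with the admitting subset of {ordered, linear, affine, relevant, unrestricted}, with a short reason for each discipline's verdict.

admitted in: linear, affine, relevant, unrestricted
usage: g: 1×; r (λ-bound): 1×; f (λ-bound): 1×; p (λ-bound): 1×
use order (left to right): f, g, r, p
typing: the term checks, with type (B → ((A → C) → A → C) → C) → C
ordered: ✗ — use order f, g, r, p needs exchange
linear: ✓ — exactly-once usage across g, r, f, p
affine: ✓ — at most one use each (g, r, f, p)
relevant: ✓ — at least one use each (g, r, f, p)
unrestricted: ✓ — typability at (B → ((A → C) → A → C) → C) → C is all that's needed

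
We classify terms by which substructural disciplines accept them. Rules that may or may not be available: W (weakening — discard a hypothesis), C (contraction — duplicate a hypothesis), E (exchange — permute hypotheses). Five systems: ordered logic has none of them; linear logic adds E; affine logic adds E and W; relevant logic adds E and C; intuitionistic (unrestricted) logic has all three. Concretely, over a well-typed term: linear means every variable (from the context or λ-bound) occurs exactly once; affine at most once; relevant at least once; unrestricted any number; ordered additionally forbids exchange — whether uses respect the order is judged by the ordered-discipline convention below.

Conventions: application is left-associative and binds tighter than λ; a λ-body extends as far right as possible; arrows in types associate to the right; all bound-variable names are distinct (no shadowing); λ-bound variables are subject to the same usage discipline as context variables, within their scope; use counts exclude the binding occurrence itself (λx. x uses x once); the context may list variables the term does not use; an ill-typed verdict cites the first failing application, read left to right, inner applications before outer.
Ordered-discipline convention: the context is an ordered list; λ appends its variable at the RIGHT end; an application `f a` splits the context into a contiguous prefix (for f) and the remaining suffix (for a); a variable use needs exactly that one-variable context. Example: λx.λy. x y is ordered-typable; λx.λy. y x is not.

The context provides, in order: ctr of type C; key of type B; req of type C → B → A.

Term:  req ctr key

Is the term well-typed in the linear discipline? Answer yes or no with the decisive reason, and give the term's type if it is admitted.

yes — each of ctr, key, req used exactly once; term : A
variable uses: ctr: 1×, key: 1×, req: 1×
use order (left to right): req, ctr, key
typing: well-typed at A
per-discipline verdicts: ordered ✗; linear ✓; affine ✓; relevant ✓; unrestricted ✓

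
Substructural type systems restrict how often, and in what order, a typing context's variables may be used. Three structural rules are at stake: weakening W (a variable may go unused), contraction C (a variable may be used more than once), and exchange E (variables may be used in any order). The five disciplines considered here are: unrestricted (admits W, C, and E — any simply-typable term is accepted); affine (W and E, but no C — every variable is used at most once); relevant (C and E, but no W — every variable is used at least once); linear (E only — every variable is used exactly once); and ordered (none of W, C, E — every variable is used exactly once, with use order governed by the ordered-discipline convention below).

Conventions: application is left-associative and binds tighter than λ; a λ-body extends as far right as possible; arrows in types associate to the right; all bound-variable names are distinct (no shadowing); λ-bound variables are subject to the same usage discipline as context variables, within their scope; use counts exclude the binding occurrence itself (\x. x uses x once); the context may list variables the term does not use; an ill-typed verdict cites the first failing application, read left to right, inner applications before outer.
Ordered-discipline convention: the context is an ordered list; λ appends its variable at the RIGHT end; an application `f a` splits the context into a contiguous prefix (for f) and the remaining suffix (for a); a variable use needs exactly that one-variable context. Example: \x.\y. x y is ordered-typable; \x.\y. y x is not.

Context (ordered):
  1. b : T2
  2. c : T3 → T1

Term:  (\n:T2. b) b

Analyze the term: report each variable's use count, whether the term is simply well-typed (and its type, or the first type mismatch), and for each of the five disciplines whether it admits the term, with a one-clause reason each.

use counts: b=2; c=0; n (bound)=0
uses in reading order: b, b
typing: ✓ — T2
ordered ✗ (repeated use of b ×2; c, n left unused)
linear ✗ (repeated use of b ×2; c, n left unused)
affine ✗ (repeated use of b ×2)
relevant ✗ (c, n left unused)
unrestricted ✓ (simply typable at T2; W, C, E all held)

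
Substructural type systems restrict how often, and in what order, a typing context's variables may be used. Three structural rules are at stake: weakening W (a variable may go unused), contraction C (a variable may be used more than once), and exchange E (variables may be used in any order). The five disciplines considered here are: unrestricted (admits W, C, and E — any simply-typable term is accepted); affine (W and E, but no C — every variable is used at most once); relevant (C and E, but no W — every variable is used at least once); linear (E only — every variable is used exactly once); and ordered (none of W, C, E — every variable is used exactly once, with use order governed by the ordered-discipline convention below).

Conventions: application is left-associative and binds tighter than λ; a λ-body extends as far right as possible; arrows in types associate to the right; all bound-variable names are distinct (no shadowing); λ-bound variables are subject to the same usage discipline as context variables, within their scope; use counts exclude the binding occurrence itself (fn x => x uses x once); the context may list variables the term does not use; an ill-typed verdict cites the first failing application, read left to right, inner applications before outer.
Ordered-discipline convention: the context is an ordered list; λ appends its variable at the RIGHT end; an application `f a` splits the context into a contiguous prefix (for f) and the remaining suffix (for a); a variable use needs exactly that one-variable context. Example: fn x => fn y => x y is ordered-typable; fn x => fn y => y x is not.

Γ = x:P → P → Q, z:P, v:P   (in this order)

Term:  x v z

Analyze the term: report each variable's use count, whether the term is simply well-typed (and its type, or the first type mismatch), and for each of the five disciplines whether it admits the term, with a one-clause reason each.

counts: x: 1×, z: 1×, v: 1×
order of uses: x, v, z
typing: well-typed at Q
ordered: ✗ — use order x, v, z needs exchange
linear: ✓ — x, z, v: one use apiece
affine: ✓ — at most one use each (x, z, v)
relevant: ✓ — x, z, v: all used, weakening unneeded
unrestricted: ✓ — type-checks (Q) and nothing is barred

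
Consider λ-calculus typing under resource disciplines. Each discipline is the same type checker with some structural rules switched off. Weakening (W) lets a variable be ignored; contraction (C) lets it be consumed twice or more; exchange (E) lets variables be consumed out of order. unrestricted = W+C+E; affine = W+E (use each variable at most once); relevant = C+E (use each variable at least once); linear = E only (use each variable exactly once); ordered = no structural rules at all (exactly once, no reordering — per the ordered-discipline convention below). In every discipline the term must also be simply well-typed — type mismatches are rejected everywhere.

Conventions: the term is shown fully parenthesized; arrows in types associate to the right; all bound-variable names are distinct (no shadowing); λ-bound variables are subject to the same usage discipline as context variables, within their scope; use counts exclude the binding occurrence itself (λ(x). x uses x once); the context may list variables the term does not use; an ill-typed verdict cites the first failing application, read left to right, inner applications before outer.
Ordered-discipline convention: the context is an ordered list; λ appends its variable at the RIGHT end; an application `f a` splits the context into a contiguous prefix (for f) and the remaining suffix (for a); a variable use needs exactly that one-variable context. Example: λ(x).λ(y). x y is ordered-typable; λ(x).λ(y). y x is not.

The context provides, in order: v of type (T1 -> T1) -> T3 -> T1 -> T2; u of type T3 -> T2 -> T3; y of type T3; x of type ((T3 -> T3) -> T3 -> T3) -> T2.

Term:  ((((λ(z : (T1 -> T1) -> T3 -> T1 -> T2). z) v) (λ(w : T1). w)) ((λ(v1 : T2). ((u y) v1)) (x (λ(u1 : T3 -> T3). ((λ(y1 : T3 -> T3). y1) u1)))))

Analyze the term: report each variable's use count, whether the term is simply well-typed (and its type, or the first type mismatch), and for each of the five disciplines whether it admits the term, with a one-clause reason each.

variable uses: v ×1, u ×1, y ×1, x ×1, z (λ-bound) ×1, w (λ-bound) ×1, v1 (λ-bound) ×1, u1 (λ-bound) ×1, y1 (λ-bound) ×1
order of uses: z, v, w, u, y, v1, x, y1, u1
typing: well-typed — term : T1 -> T2
ordered ✓ (v, u, y, x, z, w, v1, u1, y1 once each; derivable with no W/C/E)
linear ✓ (exactly-once usage across v, u, y, x, z, w, v1, u1, y1)
affine ✓ (v, u, y, x, z, w, v1, u1, y1: no repeats, contraction unneeded)
relevant ✓ (every one of v, u, y, x, z, w, v1, u1, y1 appears)
unrestricted ✓ (simply typable at T1 -> T2; W, C, E all held)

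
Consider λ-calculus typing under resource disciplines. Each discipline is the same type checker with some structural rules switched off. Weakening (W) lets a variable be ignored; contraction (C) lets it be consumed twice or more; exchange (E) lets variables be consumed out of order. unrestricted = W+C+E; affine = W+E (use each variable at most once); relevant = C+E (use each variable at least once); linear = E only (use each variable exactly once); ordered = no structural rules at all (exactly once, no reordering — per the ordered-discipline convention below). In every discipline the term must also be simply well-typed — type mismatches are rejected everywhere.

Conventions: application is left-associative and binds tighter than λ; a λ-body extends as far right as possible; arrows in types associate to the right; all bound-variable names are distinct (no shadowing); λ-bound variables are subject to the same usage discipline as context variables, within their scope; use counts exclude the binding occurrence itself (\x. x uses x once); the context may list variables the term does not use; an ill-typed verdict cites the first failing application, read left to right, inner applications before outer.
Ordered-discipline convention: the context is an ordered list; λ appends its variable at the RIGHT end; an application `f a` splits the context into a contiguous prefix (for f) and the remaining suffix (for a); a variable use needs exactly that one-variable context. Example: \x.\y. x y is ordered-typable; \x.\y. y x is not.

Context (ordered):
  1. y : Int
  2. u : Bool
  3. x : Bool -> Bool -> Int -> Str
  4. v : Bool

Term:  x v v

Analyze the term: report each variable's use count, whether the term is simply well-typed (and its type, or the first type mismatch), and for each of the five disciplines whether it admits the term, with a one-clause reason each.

variable uses: y=0; u=0; x=1; v=2
uses in reading order: x, v, v
typing: well-typed at Int -> Str
ordered: ✗ — uses contraction: v ×2; y, u never used (weakening)
linear: ✗ — uses contraction: v ×2; y, u never used (weakening)
affine: ✗ — uses contraction: v ×2
relevant: ✗ — y, u never used (weakening)
unrestricted: ✓ — typability at Int -> Str is all that's needed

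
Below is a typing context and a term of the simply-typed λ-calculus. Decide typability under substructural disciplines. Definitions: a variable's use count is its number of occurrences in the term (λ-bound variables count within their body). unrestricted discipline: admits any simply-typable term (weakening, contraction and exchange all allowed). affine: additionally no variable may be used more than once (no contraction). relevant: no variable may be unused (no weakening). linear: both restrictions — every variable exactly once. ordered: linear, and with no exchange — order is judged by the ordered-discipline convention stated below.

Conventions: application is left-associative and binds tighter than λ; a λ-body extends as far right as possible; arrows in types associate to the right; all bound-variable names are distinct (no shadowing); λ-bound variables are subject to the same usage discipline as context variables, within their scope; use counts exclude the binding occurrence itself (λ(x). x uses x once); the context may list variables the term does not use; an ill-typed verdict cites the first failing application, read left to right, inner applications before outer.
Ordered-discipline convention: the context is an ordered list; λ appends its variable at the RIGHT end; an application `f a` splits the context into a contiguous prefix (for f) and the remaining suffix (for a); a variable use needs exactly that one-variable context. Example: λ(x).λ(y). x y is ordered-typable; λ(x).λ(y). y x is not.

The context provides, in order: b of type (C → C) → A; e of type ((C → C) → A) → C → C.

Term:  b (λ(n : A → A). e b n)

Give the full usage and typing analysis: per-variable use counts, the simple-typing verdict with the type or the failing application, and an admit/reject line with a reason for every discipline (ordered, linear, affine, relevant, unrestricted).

counts: b: 2×; e: 1×; n [bound]: 1×
uses in reading order: b, e, b, n
typing: ill-typed: an argument A → A mismatches the expected C
ordered ✗ (fails simple typing)
linear ✗ (a type mismatch blocks all five)
affine ✗ (the type mismatch rejects it)
relevant ✗ (not simply typable)
unrestricted ✗ (fails simple typing)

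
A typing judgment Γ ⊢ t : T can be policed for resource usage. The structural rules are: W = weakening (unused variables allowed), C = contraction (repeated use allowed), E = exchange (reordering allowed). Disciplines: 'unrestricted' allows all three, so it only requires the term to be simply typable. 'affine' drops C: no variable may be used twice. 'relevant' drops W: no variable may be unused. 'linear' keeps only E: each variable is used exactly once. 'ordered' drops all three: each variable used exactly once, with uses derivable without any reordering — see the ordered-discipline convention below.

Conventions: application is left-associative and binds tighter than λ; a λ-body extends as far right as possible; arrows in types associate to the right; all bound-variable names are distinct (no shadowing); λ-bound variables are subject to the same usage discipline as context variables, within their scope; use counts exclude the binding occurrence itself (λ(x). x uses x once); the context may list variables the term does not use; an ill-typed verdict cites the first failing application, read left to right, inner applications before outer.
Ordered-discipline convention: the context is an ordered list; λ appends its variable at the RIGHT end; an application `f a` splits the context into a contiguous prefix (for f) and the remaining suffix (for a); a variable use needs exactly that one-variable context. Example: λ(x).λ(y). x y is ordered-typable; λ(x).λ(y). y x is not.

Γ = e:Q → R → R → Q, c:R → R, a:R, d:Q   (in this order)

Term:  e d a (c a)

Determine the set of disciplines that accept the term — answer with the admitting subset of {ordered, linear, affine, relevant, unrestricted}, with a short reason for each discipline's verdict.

admitted by: relevant, unrestricted
use counts: e ×1; c ×1; a ×2; d ×1
left-to-right use order: e, d, a, c, a
typing: ✓ — Q
ordered: ✗, repeated use of a ×2
linear: ✗, repeated use of a ×2
affine: ✗, repeated use of a ×2
relevant: ✓, e, c, a, d: all used, weakening unneeded
unrestricted: ✓, simply typable at Q; W, C, E all held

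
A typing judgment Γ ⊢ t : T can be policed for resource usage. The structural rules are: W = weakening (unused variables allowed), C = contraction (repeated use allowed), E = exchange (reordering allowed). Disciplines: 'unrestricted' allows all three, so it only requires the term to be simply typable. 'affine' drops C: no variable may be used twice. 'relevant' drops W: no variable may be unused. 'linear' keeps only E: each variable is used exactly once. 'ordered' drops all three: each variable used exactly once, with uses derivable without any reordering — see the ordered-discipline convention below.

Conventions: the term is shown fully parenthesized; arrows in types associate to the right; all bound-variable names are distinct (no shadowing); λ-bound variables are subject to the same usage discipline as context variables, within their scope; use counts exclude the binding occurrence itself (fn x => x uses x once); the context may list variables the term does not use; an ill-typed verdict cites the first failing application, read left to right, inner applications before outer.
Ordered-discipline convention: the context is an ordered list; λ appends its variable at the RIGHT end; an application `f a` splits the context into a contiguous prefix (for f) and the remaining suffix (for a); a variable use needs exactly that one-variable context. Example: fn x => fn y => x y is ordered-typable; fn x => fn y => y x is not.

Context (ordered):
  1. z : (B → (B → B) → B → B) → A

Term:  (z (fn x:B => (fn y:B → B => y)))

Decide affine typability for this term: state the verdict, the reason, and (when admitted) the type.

yes — none of z, x, y used more than once; term : A
variable uses: z: 1×; x [bound]: 0×; y [bound]: 1×
left-to-right use order: z, y
typing: the term checks, with type A
summary: ordered ✗, linear ✗, affine ✓, relevant ✗, unrestricted ✓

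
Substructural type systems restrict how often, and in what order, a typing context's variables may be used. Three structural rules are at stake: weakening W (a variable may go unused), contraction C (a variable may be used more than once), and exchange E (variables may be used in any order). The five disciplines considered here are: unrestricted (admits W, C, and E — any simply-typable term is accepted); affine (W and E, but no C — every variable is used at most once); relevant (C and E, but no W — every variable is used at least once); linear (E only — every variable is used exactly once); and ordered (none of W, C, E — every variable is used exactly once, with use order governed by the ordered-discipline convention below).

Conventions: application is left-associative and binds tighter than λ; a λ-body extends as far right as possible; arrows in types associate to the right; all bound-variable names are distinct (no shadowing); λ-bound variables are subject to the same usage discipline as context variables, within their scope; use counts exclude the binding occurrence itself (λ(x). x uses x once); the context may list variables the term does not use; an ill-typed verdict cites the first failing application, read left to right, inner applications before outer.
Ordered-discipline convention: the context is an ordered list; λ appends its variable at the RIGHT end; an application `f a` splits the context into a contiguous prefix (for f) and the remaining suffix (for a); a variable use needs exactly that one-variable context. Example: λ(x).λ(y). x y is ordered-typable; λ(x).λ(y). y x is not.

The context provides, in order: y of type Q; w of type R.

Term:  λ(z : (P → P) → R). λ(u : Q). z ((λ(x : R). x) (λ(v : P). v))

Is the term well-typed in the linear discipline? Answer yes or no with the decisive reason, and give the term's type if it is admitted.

no — fails simple typing
use counts: y: 0×; w: 0×; z [bound]: 1×; u [bound]: 0×; x [bound]: 1×; v [bound]: 1×
left-to-right use order: z, x, v
typing: ill-typed: an application expects R but receives P → P
summary: ordered ✗ | linear ✗ | affine ✗ | relevant ✗ | unrestricted ✗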